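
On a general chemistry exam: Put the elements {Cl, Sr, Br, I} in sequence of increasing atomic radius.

Cl, Br, I, Sr

Cl is in period 3, group 17; Br is in period 4, group 17; Sr is in period 5, group 2; I is in period 5, group 17.
Moving right in a period, electrons are added to the same shell under a stronger nuclear pull, so atoms get smaller; moving down, a new shell is opened and atoms get larger.
These span different periods and groups, so the two trends combine.
Br > Cl: Br sits below Cl in group 17, so the down-group effect alone puts Br larger.
I > Br: they share group 17; the group trend gives I the larger value.
Sr > I: both are in period 5; the period trend gives Sr the larger value.
For reference (pm): Cl 99, Br 114, Sr 185, I 133.
So from smallest to largest: Cl < Br < I < Sr.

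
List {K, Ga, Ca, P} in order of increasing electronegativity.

P is in period 3, group 15; K is in period 4, group 1; Ca is in period 4, group 2; Ga is in period 4, group 13.
Smaller atoms with higher effective nuclear charge are more electronegative.
Neither a single period nor a single group — weigh both effects.
Ca > K: both are in period 4; the period trend gives Ca the larger value.
Ga > Ca: Ga lies to the right of Ca in period 4, so the across-period effect alone puts Ga higher.
P > Ga: relative to Ga, both the across-period and down-group shifts push P's electronegativity up.
For reference (Pauling): P 2.19, K 0.82, Ca 1.00, Ga 1.81.
So from lowest to highest: K < Ca < Ga < P.

K, Ca, Ga, P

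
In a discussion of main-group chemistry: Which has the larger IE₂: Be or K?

K

Consider each +1 ion: Be⁺ still has 1 valence electron; K⁺ is the bare [Ar] core.
Breaking into a closed-shell core is much more expensive than removing a leftover valence electron — K has the largest IE_2 here.
The numbers (kJ/mol): Be 1757, K 3052.
So the second ionization energies run Be < K.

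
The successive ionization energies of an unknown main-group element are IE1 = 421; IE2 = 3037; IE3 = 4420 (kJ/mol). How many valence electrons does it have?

1

Look for the largest jump between consecutive ionization energies: IE2/IE1 ≈ 7.2, far larger than any earlier ratio.
That jump marks the point where a core electron is being removed. So the atom has 1 valence electron.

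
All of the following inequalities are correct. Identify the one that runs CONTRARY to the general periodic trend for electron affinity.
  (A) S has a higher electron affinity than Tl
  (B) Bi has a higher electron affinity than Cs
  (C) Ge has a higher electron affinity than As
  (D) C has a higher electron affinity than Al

(C)

The general trend: electron affinity increases across a period and decreases down a group.
(A) S (period 3, group 16) vs Tl (period 6, group 13): the stated order agrees with the simple trend.
(B) Bi (period 6, group 15) vs Cs (period 6, group 1): the stated order agrees with the simple trend.
(C) Ge (period 4, group 14) vs As (period 4, group 15): the stated order contradicts the simple trend.
(D) C (period 2, group 14) vs Al (period 3, group 13): the stated order agrees with the simple trend.
The exception is (C): adding an electron to As's half-filled 4p³ is unfavourable, so Ge (4p²) has the more exothermic EA.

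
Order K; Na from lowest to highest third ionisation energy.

IE_3 is the cost of taking one more electron from the +2 cation: K²⁺ is already 1 electron into the core; Na²⁺ is already 1 electron into the core.
All of these are removing an electron from a noble-gas core or deeper; the smaller core (lower principal quantum number) is held far more tightly, and within a period the higher nuclear charge binds the same core more tightly.
The numbers (kJ/mol): K 4420, Na 6910.
Hence IE_3: K < Na.

K < Na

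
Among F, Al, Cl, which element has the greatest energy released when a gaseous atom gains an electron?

Cl

Electron affinity generally becomes more exothermic across a period toward the halogens and less exothermic down a group.
These span different periods and groups, so the two trends combine.
F > Al: relative to Al, both the across-period and down-group shifts push F's electron affinity up.
Cl > F: this pair runs against the simple trend — see the exception note.
Note the exception: Cl has a higher electron affinity than F, contrary to the simple trend — F's small 2p subshell makes the incoming electron feel strong e⁻–e⁻ repulsion, so Cl actually releases more energy on gaining an electron.
Tabulated electron affinity (kJ/mol): F 328, Al 42, Cl 349.
The greatest energy released when a gaseous atom gains an electron among these belongs to Cl.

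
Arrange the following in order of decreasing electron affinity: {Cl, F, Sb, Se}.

Cl > F > Se > Sb

F is in period 2, group 17; Cl is in period 3, group 17; Se is in period 4, group 16; Sb is in period 5, group 15.
EA tends to increase across a period and decrease down a group, though the pattern is less regular than for IE or radius.
These span different periods and groups, so the two trends combine.
Se > Sb: relative to Sb, both the across-period and down-group shifts push Se's electron affinity up.
F > Se: relative to Se, both the across-period and down-group shifts push F's electron affinity up.
Cl > F: this pair runs against the simple trend — see the exception note.
Note the exception: Cl has a higher electron affinity than F, contrary to the simple trend — F's small 2p subshell makes the incoming electron feel strong e⁻–e⁻ repulsion, so Cl actually releases more energy on gaining an electron.
Approximate values (kJ/mol): F 328, Cl 349, Se 195, Sb 103.
So from highest to lowest: Cl > F > Se > Sb.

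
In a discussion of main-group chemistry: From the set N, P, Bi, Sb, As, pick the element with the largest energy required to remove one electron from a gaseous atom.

N is in period 2, group 15; P is in period 3, group 15; As is in period 4, group 15; Sb is in period 5, group 15; Bi is in period 6, group 15.
First ionization energy rises across a period (greater Z_eff holds electrons more tightly) and falls down a group (valence electrons are farther from the nucleus).
All are in group 15, so first ionization energy increases up the group.
The largest energy required to remove one electron from a gaseous atom among these belongs to N.

N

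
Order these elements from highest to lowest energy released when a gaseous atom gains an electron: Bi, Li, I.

Electron affinity generally becomes more exothermic across a period toward the halogens and less exothermic down a group.
Here both period and group differ, so the two effects have to be weighed against each other.
Bi > Li: the two effects oppose for this pair; the across-period effect wins (91 vs 60 kJ/mol).
I > Bi: both effects reinforce here, so I is clearly the higher of the two.
Approximate values (kJ/mol): Li 60, I 295, Bi 91.
So from highest to lowest: I > Bi > Li.

I, Bi, Li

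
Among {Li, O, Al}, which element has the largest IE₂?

Li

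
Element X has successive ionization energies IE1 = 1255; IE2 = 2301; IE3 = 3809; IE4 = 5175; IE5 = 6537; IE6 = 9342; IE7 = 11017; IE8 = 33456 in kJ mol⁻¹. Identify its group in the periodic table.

Look for the largest jump between consecutive ionization energies: IE8/IE7 ≈ 3.0, far larger than any earlier ratio.
That jump marks the point where a core electron is being removed. So the atom has 7 valence electrons.
A main-group element with 7 valence electrons is in group 17.

Group 17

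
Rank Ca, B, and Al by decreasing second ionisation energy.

B > Al > Ca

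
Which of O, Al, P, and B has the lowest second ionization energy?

IE_2 is the cost of taking one more electron from the +1 cation: O⁺ still has 5 valence electrons; Al⁺ still has 2 valence electrons; P⁺ still has 4 valence electrons; B⁺ still has 2 valence electrons.
All are still removing valence electrons, so compare the +1 ions as you would atoms: IE_2 generally rises across a period (higher Z_eff) and falls down a group (larger shell), subject to the usual subshell exceptions.
Valence configurations: O⁺ [He]2s²2p³, Al⁺ [Ne]3s², P⁺ [Ne]3s²3p², B⁺ [He]2s².
The numbers (kJ/mol): O 3388, Al 1817, P 1907, B 2427.
Putting it together, IE_2: Al < P < B < O.

Al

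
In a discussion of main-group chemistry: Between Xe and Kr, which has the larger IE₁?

Kr is in period 4, group 18; Xe is in period 5, group 18.
Across a period the outer electron is held more tightly (higher IE₁); down a group it sits in a higher shell, more shielded, and comes off more easily.
All are in group 18, so first ionization energy increases up the group.
So Kr has the larger IE₁ (Kr > Xe).

Kr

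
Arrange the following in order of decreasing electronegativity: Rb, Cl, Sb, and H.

Cl, H, Sb, Rb

EN rises left→right (higher Z_eff, smaller atoms) and falls top→bottom (larger, more shielded atoms).
Here both period and group differ, so the two effects have to be weighed against each other.
Sb > Rb: both are in period 5; the period trend gives Sb the larger value.
H > Sb: period and group pull opposite ways; the down-group shift dominates (2.20 vs 2.05).
Cl > H: the two effects oppose for this pair; the across-period effect wins (3.16 vs 2.20).
Approximate values (Pauling): H 2.20, Cl 3.16, Rb 0.82, Sb 2.05.
So from highest to lowest: Cl > H > Sb > Rb.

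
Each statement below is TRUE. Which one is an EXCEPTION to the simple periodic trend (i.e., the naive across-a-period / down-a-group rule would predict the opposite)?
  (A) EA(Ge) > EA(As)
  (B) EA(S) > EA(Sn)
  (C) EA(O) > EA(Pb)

The general trend: electron affinity increases across a period and decreases down a group.
(A) Ge (period 4, group 14) vs As (period 4, group 15): the stated order contradicts the simple trend.
(B) S (period 3, group 16) vs Sn (period 5, group 14): the stated order agrees with the simple trend.
(C) O (period 2, group 16) vs Pb (period 6, group 14): the stated order agrees with the simple trend.
The exception is (A): adding an electron to As's half-filled 4p³ is unfavourable, so Ge (4p²) has the more exothermic EA.

(A)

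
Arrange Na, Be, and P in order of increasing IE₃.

P, Na, Be

After 2 electrons have been removed, what remains? Na²⁺ is already 1 electron into the core; Be²⁺ is the bare [He] core; P²⁺ still has 3 valence electrons.
Core electrons are held far more tightly than valence electrons, so Na and Be top the IE_3 order.
Tabulated IE_3 (kJ/mol): Na 6910, Be 14849, P 2914.
Hence IE_3: P < Na < Be.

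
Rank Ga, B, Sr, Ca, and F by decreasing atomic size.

Sr > Ca > Ga > B > F

Across a period the added protons contract the valence shell; down a group each new principal shell makes the atom larger.
Here both period and group differ, so the two effects have to be weighed against each other.
B > F: both are in period 2; the period trend gives B the larger value.
Ga > B: they share group 13; the group trend gives Ga the larger value.
Ca > Ga: Ca lies to the left of Ga in period 4, so the across-period effect alone puts Ca larger.
Sr > Ca: they share group 2; the group trend gives Sr the larger value.
Tabulated atomic radius (pm): B 85, F 64, Ca 171, Ga 124, Sr 185.
So from largest to smallest: Sr > Ca > Ga > B > F.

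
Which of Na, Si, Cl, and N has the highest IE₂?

Na

Consider each +1 ion: Na⁺ is the bare [Ne] core; Si⁺ still has 3 valence electrons; Cl⁺ still has 6 valence electrons; N⁺ still has 4 valence electrons.
Core electrons are held far more tightly than valence electrons, so Na tops the IE_2 order.
Valence configurations: Si⁺ [Ne]3s²3p¹, Cl⁺ [Ne]3s²3p⁴, N⁺ [He]2s²2p².
The numbers (kJ/mol): Na 4562, Si 1577, Cl 2298, N 2856.
Overall IE_2 order: Si < Cl < N < Na.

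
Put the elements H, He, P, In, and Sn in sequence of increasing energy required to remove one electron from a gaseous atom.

In < Sn < P < H < He

Removing the outermost electron gets harder across a period and easier down a group.
Neither a single period nor a single group — weigh both effects.
Sn > In: Sn lies to the right of In in period 5, so the across-period effect alone puts Sn higher.
P > Sn: relative to Sn, both the across-period and down-group shifts push P's first ionization energy up.
H > P: period and group pull opposite ways; the down-group shift dominates (1312 vs 1012 kJ/mol).
He > H: both are in period 1; the period trend gives He the larger value.
Tabulated first ionization energy (kJ/mol): H 1312, He 2372, P 1012, In 558, Sn 709.
So from lowest to highest: In < Sn < P < H < He.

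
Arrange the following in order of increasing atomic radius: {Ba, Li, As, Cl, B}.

B < Cl < As < Li < Ba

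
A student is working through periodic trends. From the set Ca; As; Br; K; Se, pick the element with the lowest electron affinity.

Ca

Atoms with high Z_eff and room in the valence shell (especially the halogens) have the most exothermic electron affinities.
All lie in period 4; the across-period trend (electron affinity increases left to right) applies, with the exception below.
Note the exception: K has a higher electron affinity than Ca, contrary to the simple trend — adding an electron to Ca (ns²) has to open a new, higher-energy np subshell, which is unfavourable.
Tabulated electron affinity (kJ/mol): K 48, Ca 2, As 78, Se 195, Br 325.
The lowest electron affinity among these belongs to Ca.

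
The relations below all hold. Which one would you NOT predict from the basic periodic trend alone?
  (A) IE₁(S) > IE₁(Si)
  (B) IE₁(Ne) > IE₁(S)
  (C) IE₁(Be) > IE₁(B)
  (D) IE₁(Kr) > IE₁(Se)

The general trend: first ionisation energy increases across a period and decreases down a group.
(A) S (period 3, group 16) vs Si (period 3, group 14): the stated order agrees with the simple trend.
(B) Ne (period 2, group 18) vs S (period 3, group 16): the stated order agrees with the simple trend.
(C) Be (period 2, group 2) vs B (period 2, group 13): the stated order contradicts the simple trend.
(D) Kr (period 4, group 18) vs Se (period 4, group 16): the stated order agrees with the simple trend.
The exception is (C): removing B's lone 2p electron is easier than breaking Be's filled 2s².

(C)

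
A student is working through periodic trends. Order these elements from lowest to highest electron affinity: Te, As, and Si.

Si is in period 3, group 14; As is in period 4, group 15; Te is in period 5, group 16.
Atoms with high Z_eff and room in the valence shell (especially the halogens) have the most exothermic electron affinities.
These sit on a diagonal, where the across-period and down-group effects partly cancel.
Si > As: period and group pull opposite ways; the down-group shift dominates (134 vs 78 kJ/mol).
Te > Si: the two effects oppose for this pair; the across-period effect wins (190 vs 134 kJ/mol).
Approximate values (kJ/mol): Si 134, As 78, Te 190.
So from lowest to highest: As < Si < Te.

As < Si < Te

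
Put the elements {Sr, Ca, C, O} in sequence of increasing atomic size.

O < C < Ca < Sr

Across a period the added protons contract the valence shell; down a group each new principal shell makes the atom larger.
Neither a single period nor a single group — weigh both effects.
C > O: both are in period 2; the period trend gives C the larger value.
Ca > C: relative to C, both the across-period and down-group shifts push Ca's atomic radius up.
Sr > Ca: Sr sits below Ca in group 2, so the down-group effect alone puts Sr larger.
Tabulated atomic radius (pm): C 75, O 63, Ca 171, Sr 185.
So from smallest to largest: O < C < Ca < Sr.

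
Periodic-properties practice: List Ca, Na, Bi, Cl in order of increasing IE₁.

Removing the outermost electron gets harder across a period and easier down a group.
Here both period and group differ, so the two effects have to be weighed against each other.
Ca > Na: the two effects oppose for this pair; the across-period effect wins (590 vs 496 kJ/mol).
Bi > Ca: period and group pull opposite ways; the across-period shift dominates (703 vs 590 kJ/mol).
Cl > Bi: both effects reinforce here, so Cl is clearly the higher of the two.
For reference (kJ/mol): Na 496, Cl 1251, Ca 590, Bi 703.
So from lowest to highest: Na < Ca < Bi < Cl.

Na < Ca < Bi < Cl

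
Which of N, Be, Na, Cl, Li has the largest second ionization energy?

Li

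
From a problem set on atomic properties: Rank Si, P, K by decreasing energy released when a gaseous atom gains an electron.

Electron affinity generally becomes more exothermic across a period toward the halogens and less exothermic down a group.
These span different periods and groups, so the two trends combine.
P > K: both effects reinforce here, so P is clearly the higher of the two.
Si > P: this pair runs against the simple trend — see the exception note.
Note the exception: Si has a higher electron affinity than P, contrary to the simple trend — adding an electron to P's half-filled 3p³ is unfavourable, so Si (3p²) has the more exothermic EA.
For reference (kJ/mol): Si 134, P 72, K 48.
So from highest to lowest: Si > P > K.

Si > P > K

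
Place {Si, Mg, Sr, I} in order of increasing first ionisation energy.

Sr, Mg, Si, I

Mg is in period 3, group 2; Si is in period 3, group 14; Sr is in period 5, group 2; I is in period 5, group 17.
Across a period the outer electron is held more tightly (higher IE₁); down a group it sits in a higher shell, more shielded, and comes off more easily.
Here both period and group differ, so the two effects have to be weighed against each other.
Mg > Sr: Mg sits above Sr in group 2, so the down-group effect alone puts Mg higher.
Si > Mg: both are in period 3; the period trend gives Si the larger value.
I > Si: the two effects oppose for this pair; the across-period effect wins (1008 vs 786 kJ/mol).
Tabulated first ionization energy (kJ/mol): Mg 738, Si 786, Sr 550, I 1008.
So from lowest to highest: Sr < Mg < Si < I.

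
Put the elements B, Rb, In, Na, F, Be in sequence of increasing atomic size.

Atomic radius shrinks across a period as nuclear charge pulls the same shell inward, and grows down a group as new shells are added.
Here both period and group differ, so the two effects have to be weighed against each other.
B > F: both are in period 2; the period trend gives B the larger value.
Be > B: both are in period 2; the period trend gives Be the larger value.
In > Be: the two effects oppose for this pair; the down-group effect wins (142 vs 102 pm).
Na > In: period and group pull opposite ways; the across-period shift dominates (155 vs 142 pm).
Rb > Na: Rb sits below Na in group 1, so the down-group effect alone puts Rb larger.
Tabulated atomic radius (pm): Be 102, B 85, F 64, Na 155, Rb 210, In 142.
So from smallest to largest: F < B < Be < In < Na < Rb.

F < B < Be < In < Na < Rb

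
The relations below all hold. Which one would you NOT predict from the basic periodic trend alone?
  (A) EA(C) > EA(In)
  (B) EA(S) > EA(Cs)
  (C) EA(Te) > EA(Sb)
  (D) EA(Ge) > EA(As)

(D)

The general trend: electron affinity increases across a period and decreases down a group.
(A) C (period 2, group 14) vs In (period 5, group 13): the stated order agrees with the simple trend.
(B) S (period 3, group 16) vs Cs (period 6, group 1): the stated order agrees with the simple trend.
(C) Te (period 5, group 16) vs Sb (period 5, group 15): the stated order agrees with the simple trend.
(D) Ge (period 4, group 14) vs As (period 4, group 15): the stated order contradicts the simple trend.
The exception is (D): adding an electron to As's half-filled 4p³ is unfavourable, so Ge (4p²) has the more exothermic EA.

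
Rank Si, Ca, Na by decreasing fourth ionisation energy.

The fourth ionization energy removes an electron from the +3 ion. For each element: Si³⁺ still has 1 valence electron; Ca³⁺ is already 1 electron into the core; Na³⁺ is already 2 electrons into the core.
Pulling an electron out of a noble-gas core costs far more than removing a remaining valence electron, so Ca and Na sit at the high end of IE_4.
The numbers (kJ/mol): Si 4356, Ca 6491, Na 9543.
Putting it together, IE_4: Si < Ca < Na.

Na > Ca > Si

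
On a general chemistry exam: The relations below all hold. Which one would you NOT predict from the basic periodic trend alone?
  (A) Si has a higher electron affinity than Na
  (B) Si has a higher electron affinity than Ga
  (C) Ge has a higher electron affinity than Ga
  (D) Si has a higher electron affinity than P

The general trend: electron affinity increases across a period and decreases down a group.
(A) Si (period 3, group 14) vs Na (period 3, group 1): the stated order agrees with the simple trend.
(B) Si (period 3, group 14) vs Ga (period 4, group 13): the stated order agrees with the simple trend.
(C) Ge (period 4, group 14) vs Ga (period 4, group 13): the stated order agrees with the simple trend.
(D) Si (period 3, group 14) vs P (period 3, group 15): the stated order contradicts the simple trend.
The exception is (D): adding an electron to P's half-filled 3p³ is unfavourable, so Si (3p²) has the more exothermic EA.

(D)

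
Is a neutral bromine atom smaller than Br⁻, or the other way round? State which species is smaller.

Forming Br⁻ adds 1 electron to Br. More electron–electron repulsion in the same shell, with unchanged nuclear charge, lets the cloud expand.
An anion is larger than its parent atom: Br⁻ > Br.

Br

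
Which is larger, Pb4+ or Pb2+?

Pb2+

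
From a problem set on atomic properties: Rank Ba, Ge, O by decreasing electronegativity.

O > Ge > Ba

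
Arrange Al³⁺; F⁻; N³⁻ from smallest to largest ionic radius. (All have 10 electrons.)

Al³⁺ < F⁻ < N³⁻

All of these have 10 electrons, so size is governed by nuclear charge alone: the more protons, the stronger the pull on the same electron cloud, and the smaller the ion.
Nuclear charges: Al³⁺ (Z=13), F⁻ (Z=9), N³⁻ (Z=7).
Smallest to largest: Al³⁺ < F⁻ < N³⁻.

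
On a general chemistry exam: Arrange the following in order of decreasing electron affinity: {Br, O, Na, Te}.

O is in period 2, group 16; Na is in period 3, group 1; Br is in period 4, group 17; Te is in period 5, group 16.
Adding an electron releases more energy for atoms nearer the top right (short of the noble gases).
Here both period and group differ, so the two effects have to be weighed against each other.
O > Na: both effects reinforce here, so O is clearly the higher of the two.
Te > O: this pair runs against the simple trend — see the exception note.
Br > Te: relative to Te, both the across-period and down-group shifts push Br's electron affinity up.
Note the exception: Te has a higher electron affinity than O, contrary to the simple trend — O's compact 2p subshell gives strong electron–electron repulsion on the added electron.
For reference (kJ/mol): O 141, Na 53, Br 325, Te 190.
So from highest to lowest: Br > Te > O > Na.

Br > Te > O > Na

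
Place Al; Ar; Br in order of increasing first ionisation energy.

Al < Br < Ar

Al is in period 3, group 13; Ar is in period 3, group 18; Br is in period 4, group 17.
Removing the outermost electron gets harder across a period and easier down a group.
These span different periods and groups, so the two trends combine.
Br > Al: the two effects oppose for this pair; the across-period effect wins (1140 vs 578 kJ/mol).
Ar > Br: relative to Br, both the across-period and down-group shifts push Ar's first ionization energy up.
For reference (kJ/mol): Al 578, Ar 1521, Br 1140.
So from lowest to highest: Al < Br < Ar.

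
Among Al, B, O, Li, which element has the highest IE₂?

Consider each +1 ion: Al⁺ still has 2 valence electrons; B⁺ still has 2 valence electrons; O⁺ still has 5 valence electrons; Li⁺ is the bare [He] core.
Breaking into a closed-shell core is much more expensive than removing a leftover valence electron — Li has the largest IE_2 here.
Valence configurations: Al⁺ [Ne]3s², B⁺ [He]2s², O⁺ [He]2s²2p³.
The numbers (kJ/mol): Al 1817, B 2427, O 3388, Li 7298.
So the second ionization energies run Al < B < O < Li.

Li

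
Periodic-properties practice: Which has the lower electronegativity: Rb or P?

Rb

P is in period 3, group 15; Rb is in period 5, group 1.
Atoms toward the upper right of the periodic table pull bonding electrons most strongly.
These span different periods and groups, so the two trends combine.
P > Rb: relative to Rb, both the across-period and down-group shifts push P's electronegativity up.
Tabulated electronegativity (Pauling): P 2.19, Rb 0.82.
So Rb has the lower electronegativity (Rb < P).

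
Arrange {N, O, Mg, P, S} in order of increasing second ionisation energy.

Mg < P < S < N < O

The second ionization energy removes an electron from the +1 ion. For each element: N⁺ still has 4 valence electrons; O⁺ still has 5 valence electrons; Mg⁺ still has 1 valence electron; P⁺ still has 4 valence electrons; S⁺ still has 5 valence electrons.
All are still removing valence electrons, so compare the +1 ions as you would atoms: IE_2 generally rises across a period (higher Z_eff) and falls down a group (larger shell), subject to the usual subshell exceptions.
Valence configurations: N⁺ [He]2s²2p², O⁺ [He]2s²2p³, Mg⁺ [Ne]3s¹, P⁺ [Ne]3s²3p², S⁺ [Ne]3s²3p³.
Approximate IE_2 values (kJ/mol): N 2856, O 3388, Mg 1451, P 1907, S 2252.
So the second ionization energies run Mg < P < S < N < O.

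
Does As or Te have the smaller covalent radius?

Across a period the added protons contract the valence shell; down a group each new principal shell makes the atom larger.
These sit on a diagonal, where the across-period and down-group effects partly cancel.
Te > As: period and group pull opposite ways; the down-group shift dominates (136 vs 121 pm).
For reference (pm): As 121, Te 136.
So As has the smaller covalent radius (As < Te).

As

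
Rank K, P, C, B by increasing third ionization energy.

IE_3 is the cost of taking one more electron from the +2 cation: K²⁺ is already 1 electron into the core; P²⁺ still has 3 valence electrons; C²⁺ still has 2 valence electrons; B²⁺ still has 1 valence electron.
Usually core removal costs more than valence removal, but here the competition is close: a tightly held n=2 valence electron can cost more to remove than an n=3 core electron, so the actual values have to decide it.
Valence configurations: P²⁺ [Ne]3s²3p¹, C²⁺ [He]2s², B²⁺ [He]2s¹.
Approximate IE_3 values (kJ/mol): K 4420, P 2914, C 4620, B 3660.
Putting it together, IE_3: P < B < K < C.

P, B, K, C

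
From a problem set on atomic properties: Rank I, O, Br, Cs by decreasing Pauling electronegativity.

O > Br > I > Cs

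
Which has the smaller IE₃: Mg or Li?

After 2 electrons have been removed, what remains? Mg²⁺ is the bare [Ne] core; Li²⁺ is already 1 electron into the core.
All of these are removing an electron from a noble-gas core or deeper; the smaller core (lower principal quantum number) is held far more tightly, and within a period the higher nuclear charge binds the same core more tightly.
Approximate IE_3 values (kJ/mol): Mg 7733, Li 11815.
So the third ionization energies run Mg < Li.

Mg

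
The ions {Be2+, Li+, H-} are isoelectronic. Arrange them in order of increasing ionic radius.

All of these have 2 electrons, so size is governed by nuclear charge alone: the more protons, the stronger the pull on the same electron cloud, and the smaller the ion.
Nuclear charges: Be2+ (Z=4), Li+ (Z=3), H- (Z=1).
Smallest to largest: Be2+ < Li+ < H-.

Be2+, Li+, H-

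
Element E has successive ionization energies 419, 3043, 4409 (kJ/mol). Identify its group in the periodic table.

Look for the largest jump between consecutive ionization energies: IE2/IE1 ≈ 7.3, far larger than any earlier ratio.
That jump marks the point where a core electron is being removed. So the atom has 1 valence electron.
A main-group element with 1 valence electron is in group 1.

Group 1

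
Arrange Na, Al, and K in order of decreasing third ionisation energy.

Na > K > Al

Consider each +2 ion: Na²⁺ is already 1 electron into the core; Al²⁺ still has 1 valence electron; K²⁺ is already 1 electron into the core.
Pulling an electron out of a noble-gas core costs far more than removing a remaining valence electron, so K and Na sit at the high end of IE_3.
Tabulated IE_3 (kJ/mol): Na 6910, Al 2745, K 4420.
Overall IE_3 order: Al < K < Na.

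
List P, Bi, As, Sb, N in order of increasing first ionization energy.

Across a period the outer electron is held more tightly (higher IE₁); down a group it sits in a higher shell, more shielded, and comes off more easily.
All are in group 15, so first ionization energy increases up the group.
So from lowest to highest: Bi < Sb < As < P < N.

Bi, Sb, As, P, N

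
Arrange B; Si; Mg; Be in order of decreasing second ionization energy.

IE_2 is the cost of taking one more electron from the +1 cation: B⁺ still has 2 valence electrons; Si⁺ still has 3 valence electrons; Mg⁺ still has 1 valence electron; Be⁺ still has 1 valence electron.
All are still removing valence electrons, so compare the +1 ions as you would atoms: IE_2 generally rises across a period (higher Z_eff) and falls down a group (larger shell), subject to the usual subshell exceptions.
Valence configurations: B⁺ [He]2s², Si⁺ [Ne]3s²3p¹, Mg⁺ [Ne]3s¹, Be⁺ [He]2s¹.
Approximate IE_2 values (kJ/mol): B 2427, Si 1577, Mg 1451, Be 1757.
Putting it together, IE_2: Mg < Si < Be < B.

B > Be > Si > Mg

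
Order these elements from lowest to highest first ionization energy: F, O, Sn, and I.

Sn < I < O < F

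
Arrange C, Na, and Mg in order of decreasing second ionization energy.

After 1 electron has been removed, what remains? C⁺ still has 3 valence electrons; Na⁺ is the bare [Ne] core; Mg⁺ still has 1 valence electron.
Pulling an electron out of a noble-gas core costs far more than removing a remaining valence electron, so Na sits at the high end of IE_2.
Valence configurations: C⁺ [He]2s²2p¹, Mg⁺ [Ne]3s¹.
Tabulated IE_2 (kJ/mol): C 2353, Na 4562, Mg 1451.
Putting it together, IE_2: Mg < C < Na.

Na > C > Mg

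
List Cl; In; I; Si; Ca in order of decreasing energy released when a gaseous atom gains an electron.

Cl > I > Si > In > Ca

Si is in period 3, group 14; Cl is in period 3, group 17; Ca is in period 4, group 2; In is in period 5, group 13; I is in period 5, group 17.
Adding an electron releases more energy for atoms nearer the top right (short of the noble gases).
These span different periods and groups, so the two trends combine.
In > Ca: period and group pull opposite ways; the across-period shift dominates (29 vs 2 kJ/mol).
Si > In: both effects reinforce here, so Si is clearly the higher of the two.
I > Si: the two effects oppose for this pair; the across-period effect wins (295 vs 134 kJ/mol).
Cl > I: they share group 17; the group trend gives Cl the larger value.
For reference (kJ/mol): Si 134, Cl 349, Ca 2, In 29, I 295.
So from highest to lowest: Cl > I > Si > In > Ca.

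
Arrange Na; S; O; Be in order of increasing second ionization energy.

Be < S < O < Na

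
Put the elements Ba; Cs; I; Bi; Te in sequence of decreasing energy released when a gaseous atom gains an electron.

Te is in period 5, group 16; I is in period 5, group 17; Cs is in period 6, group 1; Ba is in period 6, group 2; Bi is in period 6, group 15.
EA tends to increase across a period and decrease down a group, though the pattern is less regular than for IE or radius.
Here both period and group differ, so the two effects have to be weighed against each other.
Cs > Ba: this pair runs against the simple trend — see the exception note.
Bi > Cs: Bi lies to the right of Cs in period 6, so the across-period effect alone puts Bi higher.
Te > Bi: relative to Bi, both the across-period and down-group shifts push Te's electron affinity up.
I > Te: I lies to the right of Te in period 5, so the across-period effect alone puts I higher.
Note the exception: Cs has a higher electron affinity than Ba, contrary to the simple trend — adding an electron to Ba (ns²) has to open a new, higher-energy np subshell, which is unfavourable.
Tabulated electron affinity (kJ/mol): Te 190, I 295, Cs 46, Ba 14, Bi 91.
So from highest to lowest: I > Te > Bi > Cs > Ba.

I, Te, Bi, Cs, Ba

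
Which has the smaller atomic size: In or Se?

Se is in period 4, group 16; In is in period 5, group 13.
Atomic radius shrinks across a period as nuclear charge pulls the same shell inward, and grows down a group as new shells are added.
Neither a single period nor a single group — weigh both effects.
In > Se: relative to Se, both the across-period and down-group shifts push In's atomic radius up.
Approximate values (pm): Se 116, In 142.
So Se has the smaller atomic size (Se < In).

Se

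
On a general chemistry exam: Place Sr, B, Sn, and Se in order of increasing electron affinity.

Sr < B < Sn < Se

B is in period 2, group 13; Se is in period 4, group 16; Sr is in period 5, group 2; Sn is in period 5, group 14.
Adding an electron releases more energy for atoms nearer the top right (short of the noble gases).
These span different periods and groups, so the two trends combine.
B > Sr: relative to Sr, both the across-period and down-group shifts push B's electron affinity up.
Sn > B: the two effects oppose for this pair; the across-period effect wins (107 vs 27 kJ/mol).
Se > Sn: both effects reinforce here, so Se is clearly the higher of the two.
For reference (kJ/mol): B 27, Se 195, Sr 5, Sn 107.
So from lowest to highest: Sr < B < Sn < Se.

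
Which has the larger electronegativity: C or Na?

C

C is in period 2, group 14; Na is in period 3, group 1.
Atoms toward the upper right of the periodic table pull bonding electrons most strongly.
Neither a single period nor a single group — weigh both effects.
C > Na: both effects reinforce here, so C is clearly the higher of the two.
For reference (Pauling): C 2.55, Na 0.93.
So C has the larger electronegativity (C > Na).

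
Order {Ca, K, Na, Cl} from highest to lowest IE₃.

Na, Ca, K, Cl

IE_3 is the cost of taking one more electron from the +2 cation: Ca²⁺ is the bare [Ar] core; K²⁺ is already 1 electron into the core; Na²⁺ is already 1 electron into the core; Cl²⁺ still has 5 valence electrons.
Pulling an electron out of a noble-gas core costs far more than removing a remaining valence electron, so K, Ca and Na sit at the high end of IE_3.
Tabulated IE_3 (kJ/mol): Ca 4912, K 4420, Na 6910, Cl 3822.
Overall IE_3 order: Cl < K < Ca < Na.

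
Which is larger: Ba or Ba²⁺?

Ba

Forming Ba²⁺ removes 2 electrons from Ba. Fewer electrons for the same nuclear charge means less shielding and a higher Z_eff on the remaining electrons, and for main-group metals the entire outer shell is lost.
A cation is smaller than its parent atom: Ba²⁺ < Ba.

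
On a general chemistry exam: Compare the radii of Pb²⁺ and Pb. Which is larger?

Forming Pb²⁺ removes 2 electrons from Pb. Fewer electrons for the same nuclear charge means less shielding and a higher Z_eff on the remaining electrons.
A cation is smaller than its parent atom: Pb²⁺ < Pb.

Pb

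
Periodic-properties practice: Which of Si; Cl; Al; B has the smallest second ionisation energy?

Si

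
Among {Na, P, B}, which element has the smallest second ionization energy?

P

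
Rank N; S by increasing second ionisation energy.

Consider each +1 ion: N⁺ still has 4 valence electrons; S⁺ still has 5 valence electrons.
All are still removing valence electrons, so compare the +1 ions as you would atoms: IE_2 generally rises across a period (higher Z_eff) and falls down a group (larger shell), subject to the usual subshell exceptions.
Valence configurations: N⁺ [He]2s²2p², S⁺ [Ne]3s²3p³.
Approximate IE_2 values (kJ/mol): N 2856, S 2252.
Putting it together, IE_2: S < N.

S < N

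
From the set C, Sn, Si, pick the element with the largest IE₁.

C is in period 2, group 14; Si is in period 3, group 14; Sn is in period 5, group 14.
First ionization energy rises across a period (greater Z_eff holds electrons more tightly) and falls down a group (valence electrons are farther from the nucleus).
All are in group 14, so first ionization energy increases up the group.
The largest IE₁ among these belongs to C.

C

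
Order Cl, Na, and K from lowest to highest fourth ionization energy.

Cl, K, Na

Consider each +3 ion: Cl³⁺ still has 4 valence electrons; Na³⁺ is already 2 electrons into the core; K³⁺ is already 2 electrons into the core.
Pulling an electron out of a noble-gas core costs far more than removing a remaining valence electron, so K and Na sit at the high end of IE_4.
Tabulated IE_4 (kJ/mol): Cl 5159, Na 9543, K 5877.
Putting it together, IE_4: Cl < K < Na.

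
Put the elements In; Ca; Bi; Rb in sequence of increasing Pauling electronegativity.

Ca is in period 4, group 2; Rb is in period 5, group 1; In is in period 5, group 13; Bi is in period 6, group 15.
EN rises left→right (higher Z_eff, smaller atoms) and falls top→bottom (larger, more shielded atoms).
These span different periods and groups, so the two trends combine.
Ca > Rb: relative to Rb, both the across-period and down-group shifts push Ca's electronegativity up.
In > Ca: the two effects oppose for this pair; the across-period effect wins (1.78 vs 1.00).
Bi > In: period and group pull opposite ways; the across-period shift dominates (2.02 vs 1.78).
Tabulated electronegativity (Pauling): Ca 1.00, Rb 0.82, In 1.78, Bi 2.02.
So from lowest to highest: Rb < Ca < In < Bi.

Rb, Ca, In, Bi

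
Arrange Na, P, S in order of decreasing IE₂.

Na > S > P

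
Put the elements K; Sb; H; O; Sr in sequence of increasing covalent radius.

H < O < Sb < Sr < K

Atomic radius shrinks across a period as nuclear charge pulls the same shell inward, and grows down a group as new shells are added.
Neither a single period nor a single group — weigh both effects.
O > H: the two effects oppose for this pair; the down-group effect wins (63 vs 32 pm).
Sb > O: both effects reinforce here, so Sb is clearly the larger of the two.
Sr > Sb: Sr lies to the left of Sb in period 5, so the across-period effect alone puts Sr larger.
K > Sr: the two effects oppose for this pair; the across-period effect wins (196 vs 185 pm).
Tabulated atomic radius (pm): H 32, O 63, K 196, Sr 185, Sb 140.
So from smallest to largest: H < O < Sb < Sr < K.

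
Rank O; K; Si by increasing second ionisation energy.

The second ionization energy removes an electron from the +1 ion. For each element: O⁺ still has 5 valence electrons; K⁺ is the bare [Ar] core; Si⁺ still has 3 valence electrons.
Usually core removal costs more than valence removal, but here the competition is close: a tightly held n=2 valence electron can cost more to remove than an n=3 core electron, so the actual values have to decide it.
Valence configurations: O⁺ [He]2s²2p³, Si⁺ [Ne]3s²3p¹.
The numbers (kJ/mol): O 3388, K 3052, Si 1577.
So the second ionization energies run Si < K < O.

Si < K < O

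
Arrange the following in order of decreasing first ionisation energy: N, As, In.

First ionization energy rises across a period (greater Z_eff holds electrons more tightly) and falls down a group (valence electrons are farther from the nucleus).
Here both period and group differ, so the two effects have to be weighed against each other.
As > In: relative to In, both the across-period and down-group shifts push As's first ionization energy up.
N > As: N sits above As in group 15, so the down-group effect alone puts N higher.
Approximate values (kJ/mol): N 1402, As 947, In 558.
So from highest to lowest: N > As > In.

N, As, In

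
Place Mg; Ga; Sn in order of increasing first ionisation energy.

Ga, Sn, Mg

First ionization energy rises across a period (greater Z_eff holds electrons more tightly) and falls down a group (valence electrons are farther from the nucleus).
A diagonal step moves right (one effect) and down (the opposite effect) at once.
Sn > Ga: period and group pull opposite ways; the across-period shift dominates (709 vs 579 kJ/mol).
Mg > Sn: the two effects oppose for this pair; the down-group effect wins (738 vs 709 kJ/mol).
Approximate values (kJ/mol): Mg 738, Ga 579, Sn 709.
So from lowest to highest: Ga < Sn < Mg.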